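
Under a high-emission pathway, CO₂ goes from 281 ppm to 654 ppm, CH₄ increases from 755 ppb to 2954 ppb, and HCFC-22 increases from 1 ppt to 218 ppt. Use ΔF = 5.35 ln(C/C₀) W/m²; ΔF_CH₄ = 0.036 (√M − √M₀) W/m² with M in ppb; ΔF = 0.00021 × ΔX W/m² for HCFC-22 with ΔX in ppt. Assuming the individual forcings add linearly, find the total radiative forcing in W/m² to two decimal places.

ΔF = 5.53 W/m²

CO₂: 5.35 × ln(654/281) = 5.35 × ln(2.32740) = 5.35 × 0.84475 = 4.5194 W/m².
CH₄: 0.036 × (√2954 − √755) = 0.036 × (54.3507 − 27.4773) = 0.036 × 26.8734 = 0.9674 W/m².
HCFC-22: ΔF = 0.00021 × (218 − 1) = 0.00021 × 217 = 0.0456 W/m².
Total ΔF = 4.5194 + 0.9674 + 0.0456 = 5.5324 W/m².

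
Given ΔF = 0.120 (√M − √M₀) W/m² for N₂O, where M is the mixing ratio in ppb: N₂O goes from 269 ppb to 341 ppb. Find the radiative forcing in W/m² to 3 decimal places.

N₂O: 0.120 × (√341 − √269) = 0.120 × (18.4662 − 16.4012) = 0.120 × 2.0650 = 0.2478 W/m².

ΔF = 0.248 W/m²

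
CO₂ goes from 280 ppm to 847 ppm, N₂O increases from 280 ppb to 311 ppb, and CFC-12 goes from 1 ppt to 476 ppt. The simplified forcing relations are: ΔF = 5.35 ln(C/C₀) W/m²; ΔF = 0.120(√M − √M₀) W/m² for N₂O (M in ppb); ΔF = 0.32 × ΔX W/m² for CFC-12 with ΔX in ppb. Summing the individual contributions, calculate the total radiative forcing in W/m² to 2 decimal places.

ΔF = 6.18 W/m²

CO₂: 5.35 × ln(847/280) = 5.35 × ln(3.02500) = 5.35 × 1.10691 = 5.9220 W/m².
N₂O: 0.120 × (√311 − √280) = 0.120 × (17.6352 − 16.7332) = 0.120 × 0.9020 = 0.1082 W/m².
CFC-12: Δ = 476 − 1 = 475 ppt = 0.475 ppb; ΔF = 0.32 × 0.475 = 0.1520 W/m².
Total ΔF = 5.9220 + 0.1082 + 0.1520 = 6.1822 W/m².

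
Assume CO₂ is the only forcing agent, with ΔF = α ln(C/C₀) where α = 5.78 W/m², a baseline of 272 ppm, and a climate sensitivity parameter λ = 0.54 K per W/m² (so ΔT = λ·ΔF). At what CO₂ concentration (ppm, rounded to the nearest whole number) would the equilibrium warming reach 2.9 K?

C ≈ 689 ppm

Required forcing: ΔF = ΔT/λ = 2.9/0.54 = 5.3704 W/m².
Then ln(C/272) = ΔF/5.78 = 5.3704/5.78 = 0.92913.
So C = 272 × e^0.92913 = 272 × 2.53231 = 688.79 ppm.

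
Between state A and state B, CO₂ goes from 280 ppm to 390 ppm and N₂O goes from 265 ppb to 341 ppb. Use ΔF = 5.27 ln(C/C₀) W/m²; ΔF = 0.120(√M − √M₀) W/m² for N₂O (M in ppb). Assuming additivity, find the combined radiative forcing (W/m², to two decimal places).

ΔF = 2.01 W/m²

CO₂: 5.27 × ln(390/280) = 5.27 × ln(1.39286) = 5.27 × 0.33136 = 1.7463 W/m².
N₂O: 0.120 × (√341 − √265) = 0.120 × (18.4662 − 16.2788) = 0.120 × 2.1874 = 0.2625 W/m².
Total ΔF = 1.7463 + 0.2625 = 2.0088 W/m².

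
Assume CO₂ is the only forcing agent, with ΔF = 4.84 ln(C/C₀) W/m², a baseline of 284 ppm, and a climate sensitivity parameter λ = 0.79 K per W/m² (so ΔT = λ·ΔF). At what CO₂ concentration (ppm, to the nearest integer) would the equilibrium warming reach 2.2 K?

C ≈ 505 ppm

Required forcing: ΔF = ΔT/λ = 2.2/0.79 = 2.7848 W/m².
Then ln(C/284) = ΔF/4.84 = 2.7848/4.84 = 0.57537.
So C = 284 × e^0.57537 = 284 × 1.77779 = 504.89 ppm.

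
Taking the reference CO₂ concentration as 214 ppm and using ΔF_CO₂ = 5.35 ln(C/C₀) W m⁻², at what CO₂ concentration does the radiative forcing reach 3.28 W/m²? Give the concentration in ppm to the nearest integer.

C ≈ 395 ppm

Set 5.35 ln(C/214) = 3.28, so ln(C/214) = 3.28/5.35 = 0.61308.
Then C/214 = e^0.61308 = 1.84611, giving C = 214 × 1.84611 = 395.07 ppm.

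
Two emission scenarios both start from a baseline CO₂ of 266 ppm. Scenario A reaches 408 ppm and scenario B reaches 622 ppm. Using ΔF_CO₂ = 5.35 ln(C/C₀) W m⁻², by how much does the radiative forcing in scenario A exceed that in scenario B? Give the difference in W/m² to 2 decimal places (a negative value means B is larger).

ΔF_A − ΔF_B = -2.26 W/m²

ΔF_A = 5.35 ln(408/266) = 5.35 × 0.42777 = 2.2886 W/m².
ΔF_B = 5.35 ln(622/266) = 5.35 × 0.84944 = 4.5445 W/m².
Difference: 2.2886 − 4.5445 = -2.2559 W/m².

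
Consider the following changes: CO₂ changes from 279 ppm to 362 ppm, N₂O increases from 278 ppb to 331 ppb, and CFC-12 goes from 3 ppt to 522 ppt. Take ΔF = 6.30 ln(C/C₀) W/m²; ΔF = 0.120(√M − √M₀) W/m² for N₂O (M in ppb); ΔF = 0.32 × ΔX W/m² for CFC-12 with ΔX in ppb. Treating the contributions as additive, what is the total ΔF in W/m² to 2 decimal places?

CO₂: 6.30 × ln(362/279) = 6.30 × ln(1.29749) = 6.30 × 0.26043 = 1.6407 W/m².
N₂O: 0.120 × (√331 − √278) = 0.120 × (18.1934 − 16.6733) = 0.120 × 1.5201 = 0.1824 W/m².
CFC-12: Δ = 522 − 3 = 519 ppt = 0.519 ppb; ΔF = 0.32 × 0.519 = 0.1661 W/m².
Total ΔF = 1.6407 + 0.1824 + 0.1661 = 1.9892 W/m².

ΔF = 1.99 W/m²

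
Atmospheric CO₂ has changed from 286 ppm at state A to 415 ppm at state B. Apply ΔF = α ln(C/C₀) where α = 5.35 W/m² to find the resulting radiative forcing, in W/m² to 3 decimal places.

ΔF = 1.992 W/m²

CO₂: 5.35 × ln(415/286) = 5.35 × ln(1.45105) = 5.35 × 0.37229 = 1.9918 W/m².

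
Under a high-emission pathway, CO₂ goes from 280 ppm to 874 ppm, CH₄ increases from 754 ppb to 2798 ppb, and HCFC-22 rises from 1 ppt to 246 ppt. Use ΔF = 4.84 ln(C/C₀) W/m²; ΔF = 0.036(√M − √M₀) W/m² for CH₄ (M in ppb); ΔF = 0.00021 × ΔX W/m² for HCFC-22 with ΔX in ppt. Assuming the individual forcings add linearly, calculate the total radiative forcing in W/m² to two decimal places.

CO₂: 4.84 × ln(874/280) = 4.84 × ln(3.12143) = 4.84 × 1.13829 = 5.5093 W/m².
CH₄: 0.036 × (√2798 − √754) = 0.036 × (52.8961 − 27.4591) = 0.036 × 25.4370 = 0.9157 W/m².
HCFC-22: ΔF = 0.00021 × (246 − 1) = 0.00021 × 245 = 0.0515 W/m².
Total ΔF = 5.5093 + 0.9157 + 0.0515 = 6.4765 W/m².

ΔF = 6.48 W/m²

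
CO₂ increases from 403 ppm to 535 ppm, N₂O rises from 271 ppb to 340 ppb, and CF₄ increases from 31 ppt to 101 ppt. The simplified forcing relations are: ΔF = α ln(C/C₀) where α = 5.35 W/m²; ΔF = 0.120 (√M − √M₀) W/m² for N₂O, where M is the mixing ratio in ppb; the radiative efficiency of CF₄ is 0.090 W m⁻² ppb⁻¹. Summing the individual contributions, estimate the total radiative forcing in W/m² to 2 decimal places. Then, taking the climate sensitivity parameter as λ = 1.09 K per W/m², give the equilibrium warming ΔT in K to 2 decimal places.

CO₂: 5.35 × ln(535/403) = 5.35 × ln(1.32754) = 5.35 × 0.28333 = 1.5158 W/m².
N₂O: 0.120 × (√340 − √271) = 0.120 × (18.4391 − 16.4621) = 0.120 × 1.9770 = 0.2372 W/m².
CF₄: Δ = 101 − 31 = 70 ppt = 0.070 ppb; ΔF = 0.090 × 0.070 = 0.0063 W/m².
Total ΔF = 1.5158 + 0.2372 + 0.0063 = 1.7593 W/m².
ΔT = λ ΔF = 1.09 × 1.76 = 1.9184 K.

ΔF = 1.76 W/m²; ΔT = 1.92 K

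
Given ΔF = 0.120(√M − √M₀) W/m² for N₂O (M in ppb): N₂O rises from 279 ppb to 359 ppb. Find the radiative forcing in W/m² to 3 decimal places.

N₂O: 0.120 × (√359 − √279) = 0.120 × (18.9473 − 16.7033) = 0.120 × 2.2440 = 0.2693 W/m².

ΔF = 0.269 W/m²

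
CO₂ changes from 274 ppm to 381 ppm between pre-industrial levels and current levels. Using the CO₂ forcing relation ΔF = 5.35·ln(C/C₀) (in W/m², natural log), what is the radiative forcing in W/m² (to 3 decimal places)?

ΔF = 1.764 W/m²

CO₂ absorption bands are partially saturated, so forcing scales with the logarithm of the concentration ratio.
CO₂: 5.35 × ln(381/274) = 5.35 × ln(1.39051) = 5.35 × 0.32967 = 1.7637 W/m².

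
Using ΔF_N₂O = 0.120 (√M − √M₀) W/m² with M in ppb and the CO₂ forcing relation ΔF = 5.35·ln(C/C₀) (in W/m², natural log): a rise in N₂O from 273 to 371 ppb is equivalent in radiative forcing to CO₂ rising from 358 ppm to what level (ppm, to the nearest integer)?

N₂O forcing: 0.120 × (√371 − √273) = 0.120 × (19.2614 − 16.5227) = 0.120 × 2.7387 = 0.32864 W/m².
Set 5.35 ln(C/358) = 0.32864: ln(C/358) = 0.32864/5.35 = 0.06143, so C = 358 × e^0.06143 = 358 × 1.06336 = 380.68 ppm.

C ≈ 381 ppm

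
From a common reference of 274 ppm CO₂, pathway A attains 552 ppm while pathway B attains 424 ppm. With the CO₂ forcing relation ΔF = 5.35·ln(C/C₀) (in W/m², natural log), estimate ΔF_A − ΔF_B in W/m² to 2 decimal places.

ΔF_A − ΔF_B = 1.41 W/m²

ΔF_A = 5.35 ln(552/274) = 5.35 × 0.70042 = 3.7472 W/m².
ΔF_B = 5.35 ln(424/274) = 5.35 × 0.43661 = 2.3359 W/m².
Difference: 3.7472 − 2.3359 = 1.4113 W/m².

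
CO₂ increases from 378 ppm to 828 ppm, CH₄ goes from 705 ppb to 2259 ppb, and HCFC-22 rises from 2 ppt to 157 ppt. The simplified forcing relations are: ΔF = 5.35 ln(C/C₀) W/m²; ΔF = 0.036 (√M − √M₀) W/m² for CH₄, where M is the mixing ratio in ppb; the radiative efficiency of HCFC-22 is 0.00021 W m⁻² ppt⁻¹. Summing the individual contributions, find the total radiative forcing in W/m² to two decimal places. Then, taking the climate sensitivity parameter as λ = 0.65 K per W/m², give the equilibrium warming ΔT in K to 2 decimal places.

ΔF = 4.98 W/m²; ΔT = 3.24 K

CO₂: 5.35 × ln(828/378) = 5.35 × ln(2.19048) = 5.35 × 0.78412 = 4.1950 W/m².
CH₄: 0.036 × (√2259 − √705) = 0.036 × (47.5289 − 26.5518) = 0.036 × 20.9771 = 0.7552 W/m².
HCFC-22: ΔF = 0.00021 × (157 − 2) = 0.00021 × 155 = 0.0326 W/m².
Total ΔF = 4.1950 + 0.7552 + 0.0326 = 4.9828 W/m².
ΔT = λ ΔF = 0.65 × 4.98 = 3.2370 K.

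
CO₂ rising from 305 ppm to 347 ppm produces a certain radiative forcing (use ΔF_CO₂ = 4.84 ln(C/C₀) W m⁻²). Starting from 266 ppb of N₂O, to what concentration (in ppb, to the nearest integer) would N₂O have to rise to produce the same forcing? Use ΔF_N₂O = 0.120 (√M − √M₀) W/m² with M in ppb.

CO₂ forcing: 4.84 × ln(347/305) = 4.84 × 0.129013 = 0.62442 W/m².
Set 0.120(√M − √266) = 0.62442: √M = 0.62442/0.120 + √266 = 5.2035 + 16.3095 = 21.5130.
M = (21.5130)² = 462.81 ppb.

M ≈ 463 ppb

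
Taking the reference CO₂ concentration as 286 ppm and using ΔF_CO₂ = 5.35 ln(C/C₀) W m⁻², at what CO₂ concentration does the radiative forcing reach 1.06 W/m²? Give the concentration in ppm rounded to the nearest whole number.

Set 5.35 ln(C/286) = 1.06, so ln(C/286) = 1.06/5.35 = 0.19813.
Then C/286 = e^0.19813 = 1.21912, giving C = 286 × 1.21912 = 348.67 ppm.

C ≈ 349 ppm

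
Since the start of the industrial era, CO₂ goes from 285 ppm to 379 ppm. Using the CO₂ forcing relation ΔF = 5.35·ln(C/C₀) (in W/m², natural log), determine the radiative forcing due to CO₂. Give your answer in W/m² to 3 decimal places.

CO₂ absorption bands are partially saturated, so forcing scales with the logarithm of the concentration ratio.
CO₂: 5.35 × ln(379/285) = 5.35 × ln(1.32982) = 5.35 × 0.28504 = 1.5250 W/m².

ΔF = 1.525 W/m²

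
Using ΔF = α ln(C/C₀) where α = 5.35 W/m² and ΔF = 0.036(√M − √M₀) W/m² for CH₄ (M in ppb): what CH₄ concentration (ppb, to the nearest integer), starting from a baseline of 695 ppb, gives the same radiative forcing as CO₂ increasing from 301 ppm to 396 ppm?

M ≈ 4506 ppb

CO₂ forcing: 5.35 × ln(396/301) = 5.35 × 0.274304 = 1.46753 W/m².
Set 0.036(√M − √695) = 1.46753: √M = 1.46753/0.036 + √695 = 40.7647 + 26.3629 = 67.1276.
M = (67.1276)² = 4506.11 ppb.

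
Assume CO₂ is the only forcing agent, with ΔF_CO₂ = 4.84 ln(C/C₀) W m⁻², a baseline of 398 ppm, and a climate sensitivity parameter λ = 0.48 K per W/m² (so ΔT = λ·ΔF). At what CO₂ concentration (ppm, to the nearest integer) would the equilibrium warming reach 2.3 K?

Required forcing: ΔF = ΔT/λ = 2.3/0.48 = 4.7917 W/m².
Then ln(C/398) = ΔF/4.84 = 4.7917/4.84 = 0.99002.
So C = 398 × e^0.99002 = 398 × 2.69129 = 1071.13 ppm.

C ≈ 1071 ppm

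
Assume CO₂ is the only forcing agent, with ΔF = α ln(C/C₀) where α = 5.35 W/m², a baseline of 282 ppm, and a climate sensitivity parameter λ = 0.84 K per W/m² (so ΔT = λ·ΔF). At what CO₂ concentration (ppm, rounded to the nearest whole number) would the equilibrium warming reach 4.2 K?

Required forcing: ΔF = ΔT/λ = 4.2/0.84 = 5.0000 W/m².
Then ln(C/282) = ΔF/5.35 = 5.0000/5.35 = 0.93458.
So C = 282 × e^0.93458 = 282 × 2.54614 = 718.01 ppm.

C ≈ 718 ppm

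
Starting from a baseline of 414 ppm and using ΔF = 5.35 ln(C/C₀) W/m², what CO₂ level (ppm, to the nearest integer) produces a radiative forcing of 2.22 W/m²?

Set 5.35 ln(C/414) = 2.22, so ln(C/414) = 2.22/5.35 = 0.41495.
Then C/414 = e^0.41495 = 1.51430, giving C = 414 × 1.51430 = 626.92 ppm.

C ≈ 627 ppm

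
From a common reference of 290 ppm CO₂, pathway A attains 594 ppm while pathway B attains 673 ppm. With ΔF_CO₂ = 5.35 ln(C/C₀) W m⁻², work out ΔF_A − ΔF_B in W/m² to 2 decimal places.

ΔF_A = 5.35 ln(594/290) = 5.35 × 0.71700 = 3.8360 W/m².
ΔF_B = 5.35 ln(673/290) = 5.35 × 0.84186 = 4.5040 W/m².
Difference: 3.8360 − 4.5040 = -0.6680 W/m².

ΔF_A − ΔF_B = -0.67 W/m²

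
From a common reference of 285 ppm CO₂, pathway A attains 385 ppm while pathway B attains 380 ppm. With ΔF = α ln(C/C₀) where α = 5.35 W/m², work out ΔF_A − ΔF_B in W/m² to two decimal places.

ΔF_A − ΔF_B = 0.07 W/m²

ΔF_A = 5.35 ln(385/285) = 5.35 × 0.30075 = 1.6090 W/m².
ΔF_B = 5.35 ln(380/285) = 5.35 × 0.28768 = 1.5391 W/m².
Difference: 1.6090 − 1.5391 = 0.0699 W/m².
(Equivalently, ΔF_A − ΔF_B = 5.35 ln(385/380) = 5.35 × 0.01307 = 0.0699 W/m².)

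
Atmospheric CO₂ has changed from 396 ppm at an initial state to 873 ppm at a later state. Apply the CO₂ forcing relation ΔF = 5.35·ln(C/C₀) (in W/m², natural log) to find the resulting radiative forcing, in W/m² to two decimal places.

CO₂: 5.35 × ln(873/396) = 5.35 × ln(2.20455) = 5.35 × 0.79052 = 4.2293 W/m².

ΔF = 4.23 W/m²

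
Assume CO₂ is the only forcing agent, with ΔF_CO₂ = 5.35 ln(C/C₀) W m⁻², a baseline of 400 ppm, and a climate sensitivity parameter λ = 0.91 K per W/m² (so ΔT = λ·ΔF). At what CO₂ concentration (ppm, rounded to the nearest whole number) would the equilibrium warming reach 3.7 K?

C ≈ 855 ppm

Required forcing: ΔF = ΔT/λ = 3.7/0.91 = 4.0659 W/m².
Then ln(C/400) = ΔF/5.35 = 4.0659/5.35 = 0.75998.
So C = 400 × e^0.75998 = 400 × 2.13823 = 855.29 ppm.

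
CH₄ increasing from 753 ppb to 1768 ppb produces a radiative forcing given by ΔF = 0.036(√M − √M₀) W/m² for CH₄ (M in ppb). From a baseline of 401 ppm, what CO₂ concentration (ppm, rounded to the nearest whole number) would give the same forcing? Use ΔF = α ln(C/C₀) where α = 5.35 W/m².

CH₄ forcing: 0.036 × (√1768 − √753) = 0.036 × (42.0476 − 27.4408) = 0.036 × 14.6068 = 0.52584 W/m².
Set 5.35 ln(C/401) = 0.52584: ln(C/401) = 0.52584/5.35 = 0.09829, so C = 401 × e^0.09829 = 401 × 1.10328 = 442.42 ppm.

C ≈ 442 ppm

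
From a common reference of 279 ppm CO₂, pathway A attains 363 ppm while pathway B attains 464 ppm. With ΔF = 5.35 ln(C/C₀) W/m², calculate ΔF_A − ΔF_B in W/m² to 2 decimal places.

ΔF_A = 5.35 ln(363/279) = 5.35 × 0.26319 = 1.4081 W/m².
ΔF_B = 5.35 ln(464/279) = 5.35 × 0.50867 = 2.7214 W/m².
Difference: 1.4081 − 2.7214 = -1.3133 W/m².
(Equivalently, ΔF_A − ΔF_B = 5.35 ln(363/464) = 5.35 × -0.24548 = -1.3133 W/m².)

ΔF_A − ΔF_B = -1.31 W/m²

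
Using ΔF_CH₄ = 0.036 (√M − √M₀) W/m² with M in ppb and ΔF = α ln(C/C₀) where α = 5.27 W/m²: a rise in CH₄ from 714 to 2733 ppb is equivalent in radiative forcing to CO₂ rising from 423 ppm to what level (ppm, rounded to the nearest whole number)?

C ≈ 504 ppm

CH₄ forcing: 0.036 × (√2733 − √714) = 0.036 × (52.2781 − 26.7208) = 0.036 × 25.5573 = 0.92006 W/m².
Set 5.27 ln(C/423) = 0.92006: ln(C/423) = 0.92006/5.27 = 0.17458, so C = 423 × e^0.17458 = 423 × 1.19075 = 503.69 ppm.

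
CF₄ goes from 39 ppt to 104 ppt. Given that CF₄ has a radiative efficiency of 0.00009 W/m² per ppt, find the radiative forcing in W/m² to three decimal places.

CF₄: ΔF = 0.00009 × (104 − 39) = 0.00009 × 65 = 0.0059 W/m².

ΔF = 0.006 W/m²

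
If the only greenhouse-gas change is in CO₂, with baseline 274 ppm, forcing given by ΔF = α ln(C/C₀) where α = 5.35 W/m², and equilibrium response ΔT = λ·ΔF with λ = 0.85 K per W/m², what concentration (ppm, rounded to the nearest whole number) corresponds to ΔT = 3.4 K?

C ≈ 579 ppm

Required forcing: ΔF = ΔT/λ = 3.4/0.85 = 4.0000 W/m².
Then ln(C/274) = ΔF/5.35 = 4.0000/5.35 = 0.74766.
So C = 274 × e^0.74766 = 274 × 2.11205 = 578.70 ppm.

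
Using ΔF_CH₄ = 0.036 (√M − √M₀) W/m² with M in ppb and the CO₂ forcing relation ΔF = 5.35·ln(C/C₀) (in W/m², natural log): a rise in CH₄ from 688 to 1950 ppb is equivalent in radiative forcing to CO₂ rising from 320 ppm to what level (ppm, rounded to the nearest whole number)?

C ≈ 361 ppm

CH₄ forcing: 0.036 × (√1950 − √688) = 0.036 × (44.1588 − 26.2298) = 0.036 × 17.9290 = 0.64544 W/m².
Set 5.35 ln(C/320) = 0.64544: ln(C/320) = 0.64544/5.35 = 0.12064, so C = 320 × e^0.12064 = 320 × 1.12822 = 361.03 ppm.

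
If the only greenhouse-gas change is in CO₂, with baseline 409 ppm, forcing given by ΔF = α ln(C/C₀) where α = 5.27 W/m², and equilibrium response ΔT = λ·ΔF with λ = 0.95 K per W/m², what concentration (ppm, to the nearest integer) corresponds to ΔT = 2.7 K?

C ≈ 701 ppm

Required forcing: ΔF = ΔT/λ = 2.7/0.95 = 2.8421 W/m².
Then ln(C/409) = ΔF/5.27 = 2.8421/5.27 = 0.53930.
So C = 409 × e^0.53930 = 409 × 1.71481 = 701.36 ppm.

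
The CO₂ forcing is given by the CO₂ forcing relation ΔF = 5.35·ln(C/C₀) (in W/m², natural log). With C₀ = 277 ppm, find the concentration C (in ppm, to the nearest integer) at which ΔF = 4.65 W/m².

Set 5.35 ln(C/277) = 4.65, so ln(C/277) = 4.65/5.35 = 0.86916.
Then C/277 = e^0.86916 = 2.38491, giving C = 277 × 2.38491 = 660.62 ppm.

C ≈ 661 ppm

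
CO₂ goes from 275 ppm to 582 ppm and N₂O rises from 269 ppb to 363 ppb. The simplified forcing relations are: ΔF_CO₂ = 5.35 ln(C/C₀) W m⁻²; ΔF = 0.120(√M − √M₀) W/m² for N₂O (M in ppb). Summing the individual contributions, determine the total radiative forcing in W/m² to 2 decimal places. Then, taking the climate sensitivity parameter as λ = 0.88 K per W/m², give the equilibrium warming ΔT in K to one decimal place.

ΔF = 4.33 W/m²; ΔT = 3.8 K

CO₂: 5.35 × ln(582/275) = 5.35 × ln(2.11636) = 5.35 × 0.74970 = 4.0109 W/m².
N₂O: 0.120 × (√363 − √269) = 0.120 × (19.0526 − 16.4012) = 0.120 × 2.6514 = 0.3182 W/m².
Total ΔF = 4.0109 + 0.3182 = 4.3291 W/m².
ΔT = λ ΔF = 0.88 × 4.33 = 3.8104 K.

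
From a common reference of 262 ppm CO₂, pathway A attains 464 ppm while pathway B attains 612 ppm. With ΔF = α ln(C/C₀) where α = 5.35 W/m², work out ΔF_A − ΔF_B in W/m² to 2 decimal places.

ΔF_A = 5.35 ln(464/262) = 5.35 × 0.57154 = 3.0577 W/m².
ΔF_B = 5.35 ln(612/262) = 5.35 × 0.84839 = 4.5389 W/m².
Difference: 3.0577 − 4.5389 = -1.4812 W/m².

ΔF_A − ΔF_B = -1.48 W/m²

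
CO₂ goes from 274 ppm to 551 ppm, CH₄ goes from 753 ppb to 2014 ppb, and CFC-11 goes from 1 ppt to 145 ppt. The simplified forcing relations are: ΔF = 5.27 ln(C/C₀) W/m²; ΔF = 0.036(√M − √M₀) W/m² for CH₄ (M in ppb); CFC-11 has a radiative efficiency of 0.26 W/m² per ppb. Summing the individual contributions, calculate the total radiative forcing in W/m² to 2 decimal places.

CO₂: 5.27 × ln(551/274) = 5.27 × ln(2.01095) = 5.27 × 0.69861 = 3.6817 W/m².
CH₄: 0.036 × (√2014 − √753) = 0.036 × (44.8776 − 27.4408) = 0.036 × 17.4368 = 0.6277 W/m².
CFC-11: Δ = 145 − 1 = 144 ppt = 0.144 ppb; ΔF = 0.26 × 0.144 = 0.0374 W/m².
Total ΔF = 3.6817 + 0.6277 + 0.0374 = 4.3468 W/m².

ΔF = 4.35 W/m²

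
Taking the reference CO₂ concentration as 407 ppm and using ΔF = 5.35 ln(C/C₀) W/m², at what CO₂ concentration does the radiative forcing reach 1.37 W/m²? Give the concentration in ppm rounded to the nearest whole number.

Set 5.35 ln(C/407) = 1.37, so ln(C/407) = 1.37/5.35 = 0.25607.
Then C/407 = e^0.25607 = 1.29184, giving C = 407 × 1.29184 = 525.78 ppm.

C ≈ 526 ppm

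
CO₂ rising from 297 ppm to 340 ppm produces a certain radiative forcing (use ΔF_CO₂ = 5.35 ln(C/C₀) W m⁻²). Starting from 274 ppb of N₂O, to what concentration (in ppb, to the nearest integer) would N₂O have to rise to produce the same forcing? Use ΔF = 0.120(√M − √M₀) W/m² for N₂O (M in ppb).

CO₂ forcing: 5.35 × ln(340/297) = 5.35 × 0.135213 = 0.72339 W/m².
Set 0.120(√M − √274) = 0.72339: √M = 0.72339/0.120 + √274 = 6.0283 + 16.5529 = 22.5812.
M = (22.5812)² = 509.91 ppb.

M ≈ 510 ppb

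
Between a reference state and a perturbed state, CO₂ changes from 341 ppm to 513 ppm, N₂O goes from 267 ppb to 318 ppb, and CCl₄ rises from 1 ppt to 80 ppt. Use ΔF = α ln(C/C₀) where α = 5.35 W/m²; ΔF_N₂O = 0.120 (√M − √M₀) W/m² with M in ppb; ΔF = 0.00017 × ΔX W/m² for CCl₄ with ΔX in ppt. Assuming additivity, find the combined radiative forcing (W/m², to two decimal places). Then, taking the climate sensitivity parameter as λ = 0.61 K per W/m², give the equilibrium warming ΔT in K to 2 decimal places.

ΔF = 2.38 W/m²; ΔT = 1.45 K

CO₂: 5.35 × ln(513/341) = 5.35 × ln(1.50440) = 5.35 × 0.40839 = 2.1849 W/m².
N₂O: 0.120 × (√318 − √267) = 0.120 × (17.8326 − 16.3401) = 0.120 × 1.4925 = 0.1791 W/m².
CCl₄: ΔF = 0.00017 × (80 − 1) = 0.00017 × 79 = 0.0134 W/m².
Total ΔF = 2.1849 + 0.1791 + 0.0134 = 2.3774 W/m².
ΔT = λ ΔF = 0.61 × 2.38 = 1.4518 K.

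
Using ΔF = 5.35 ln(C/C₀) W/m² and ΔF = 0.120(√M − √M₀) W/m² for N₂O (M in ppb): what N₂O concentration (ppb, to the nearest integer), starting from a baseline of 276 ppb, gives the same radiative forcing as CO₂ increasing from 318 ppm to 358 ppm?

M ≈ 479 ppb

CO₂ forcing: 5.35 × ln(358/318) = 5.35 × 0.118482 = 0.63388 W/m².
Set 0.120(√M − √276) = 0.63388: √M = 0.63388/0.120 + √276 = 5.2823 + 16.6132 = 21.8955.
M = (21.8955)² = 479.41 ppb.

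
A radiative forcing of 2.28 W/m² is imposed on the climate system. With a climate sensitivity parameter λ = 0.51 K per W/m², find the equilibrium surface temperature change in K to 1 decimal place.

ΔT = λ ΔF = 0.51 × 2.28 = 1.1628 K.

ΔT = 1.2 K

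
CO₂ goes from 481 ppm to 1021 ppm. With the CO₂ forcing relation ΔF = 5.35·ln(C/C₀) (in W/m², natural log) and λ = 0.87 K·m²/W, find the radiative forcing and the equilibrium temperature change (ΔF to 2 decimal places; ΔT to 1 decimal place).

CO₂: 5.35 × ln(1021/481) = 5.35 × ln(2.12266) = 5.35 × 0.75267 = 4.0268 W/m².
ΔT = λ ΔF = 0.87 × 4.03 = 3.5061 K.

ΔF = 4.03 W/m²; ΔT = 3.5 K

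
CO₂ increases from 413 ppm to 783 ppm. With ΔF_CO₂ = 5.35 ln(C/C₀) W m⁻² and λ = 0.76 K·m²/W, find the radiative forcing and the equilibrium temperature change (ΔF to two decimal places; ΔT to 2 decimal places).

CO₂: 5.35 × ln(783/413) = 5.35 × ln(1.89588) = 5.35 × 0.63968 = 3.4223 W/m².
ΔT = λ ΔF = 0.76 × 3.42 = 2.5992 K.

ΔF = 3.42 W/m²; ΔT = 2.60 K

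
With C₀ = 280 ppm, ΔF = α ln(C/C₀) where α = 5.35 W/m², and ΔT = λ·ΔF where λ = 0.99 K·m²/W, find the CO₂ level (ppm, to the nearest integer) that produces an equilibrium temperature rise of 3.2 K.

Required forcing: ΔF = ΔT/λ = 3.2/0.99 = 3.2323 W/m².
Then ln(C/280) = ΔF/5.35 = 3.2323/5.35 = 0.60417.
So C = 280 × e^0.60417 = 280 × 1.82973 = 512.32 ppm.

C ≈ 512 ppm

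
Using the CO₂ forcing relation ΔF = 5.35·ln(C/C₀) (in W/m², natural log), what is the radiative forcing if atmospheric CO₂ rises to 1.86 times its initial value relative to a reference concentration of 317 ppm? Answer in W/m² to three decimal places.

ΔF = 3.320 W/m²

ΔF = 5.35 × ln(1.86) = 5.35 × 0.62058 = 3.3201 W/m².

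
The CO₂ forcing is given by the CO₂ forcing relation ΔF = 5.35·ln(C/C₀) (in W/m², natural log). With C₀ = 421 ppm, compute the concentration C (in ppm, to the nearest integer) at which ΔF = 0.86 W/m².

C ≈ 494 ppm

Set 5.35 ln(C/421) = 0.86, so ln(C/421) = 0.86/5.35 = 0.16075.
Then C/421 = e^0.16075 = 1.17439, giving C = 421 × 1.17439 = 494.42 ppm.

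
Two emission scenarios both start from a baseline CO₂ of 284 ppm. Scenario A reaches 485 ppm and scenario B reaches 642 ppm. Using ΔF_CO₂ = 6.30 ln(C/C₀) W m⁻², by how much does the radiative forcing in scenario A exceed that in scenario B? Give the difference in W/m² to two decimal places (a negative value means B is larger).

ΔF_A = 6.30 ln(485/284) = 6.30 × 0.53517 = 3.3716 W/m².
ΔF_B = 6.30 ln(642/284) = 6.30 × 0.81561 = 5.1383 W/m².
Difference: 3.3716 − 5.1383 = -1.7667 W/m².

ΔF_A − ΔF_B = -1.77 W/m²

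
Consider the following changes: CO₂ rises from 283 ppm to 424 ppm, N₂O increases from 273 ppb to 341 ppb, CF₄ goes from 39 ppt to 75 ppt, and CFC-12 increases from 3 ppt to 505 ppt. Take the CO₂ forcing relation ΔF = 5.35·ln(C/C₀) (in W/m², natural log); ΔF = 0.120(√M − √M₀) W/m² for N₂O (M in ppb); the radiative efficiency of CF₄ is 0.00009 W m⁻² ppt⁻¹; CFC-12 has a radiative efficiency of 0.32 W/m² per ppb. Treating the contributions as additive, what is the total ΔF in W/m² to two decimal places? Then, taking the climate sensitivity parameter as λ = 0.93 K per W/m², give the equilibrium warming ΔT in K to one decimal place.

ΔF = 2.56 W/m²; ΔT = 2.4 K

CO₂: 5.35 × ln(424/283) = 5.35 × ln(1.49823) = 5.35 × 0.40428 = 2.1629 W/m².
N₂O: 0.120 × (√341 − √273) = 0.120 × (18.4662 − 16.5227) = 0.120 × 1.9435 = 0.2332 W/m².
CF₄: ΔF = 0.00009 × (75 − 39) = 0.00009 × 36 = 0.0032 W/m².
CFC-12: Δ = 505 − 3 = 502 ppt = 0.502 ppb; ΔF = 0.32 × 0.502 = 0.1606 W/m².
Total ΔF = 2.1629 + 0.2332 + 0.0032 + 0.1606 = 2.5599 W/m².
ΔT = λ ΔF = 0.93 × 2.56 = 2.3808 K.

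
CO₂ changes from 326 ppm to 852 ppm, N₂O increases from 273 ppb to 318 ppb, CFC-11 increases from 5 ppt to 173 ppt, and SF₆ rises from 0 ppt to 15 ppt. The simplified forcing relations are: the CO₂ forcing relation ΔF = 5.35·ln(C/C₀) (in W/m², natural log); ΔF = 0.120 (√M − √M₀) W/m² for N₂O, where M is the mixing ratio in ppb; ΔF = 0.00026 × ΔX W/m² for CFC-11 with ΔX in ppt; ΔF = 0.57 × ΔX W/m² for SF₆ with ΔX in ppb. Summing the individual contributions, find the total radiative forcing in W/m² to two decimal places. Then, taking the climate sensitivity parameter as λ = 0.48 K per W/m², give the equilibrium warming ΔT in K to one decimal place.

ΔF = 5.35 W/m²; ΔT = 2.6 K

CO₂: 5.35 × ln(852/326) = 5.35 × ln(2.61350) = 5.35 × 0.96069 = 5.1397 W/m².
N₂O: 0.120 × (√318 − √273) = 0.120 × (17.8326 − 16.5227) = 0.120 × 1.3099 = 0.1572 W/m².
CFC-11: ΔF = 0.00026 × (173 − 5) = 0.00026 × 168 = 0.0437 W/m².
SF₆: Δ = 15 − 0 = 15 ppt = 0.015 ppb; ΔF = 0.57 × 0.015 = 0.0086 W/m².
Total ΔF = 5.1397 + 0.1572 + 0.0437 + 0.0086 = 5.3492 W/m².
ΔT = λ ΔF = 0.48 × 5.35 = 2.5680 K.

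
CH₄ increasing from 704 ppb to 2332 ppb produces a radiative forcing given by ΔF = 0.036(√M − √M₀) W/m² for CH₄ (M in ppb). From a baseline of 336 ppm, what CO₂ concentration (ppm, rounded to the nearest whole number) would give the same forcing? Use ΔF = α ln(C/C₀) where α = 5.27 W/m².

C ≈ 390 ppm

CH₄ forcing: 0.036 × (√2332 − √704) = 0.036 × (48.2908 − 26.5330) = 0.036 × 21.7578 = 0.78328 W/m².
Set 5.27 ln(C/336) = 0.78328: ln(C/336) = 0.78328/5.27 = 0.14863, so C = 336 × e^0.14863 = 336 × 1.16024 = 389.84 ppm.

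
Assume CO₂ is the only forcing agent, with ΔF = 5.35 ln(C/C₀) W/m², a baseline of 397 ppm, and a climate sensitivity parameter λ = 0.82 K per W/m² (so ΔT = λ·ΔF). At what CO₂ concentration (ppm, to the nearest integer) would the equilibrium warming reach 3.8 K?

Required forcing: ΔF = ΔT/λ = 3.8/0.82 = 4.6341 W/m².
Then ln(C/397) = ΔF/5.35 = 4.6341/5.35 = 0.86619.
So C = 397 × e^0.86619 = 397 × 2.37783 = 944.00 ppm.

C ≈ 944 ppm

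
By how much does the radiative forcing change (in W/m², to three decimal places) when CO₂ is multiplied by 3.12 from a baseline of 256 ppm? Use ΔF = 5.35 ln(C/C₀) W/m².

ΔF = 6.087 W/m²

ΔF = 5.35 × ln(3.12) = 5.35 × 1.13783 = 6.0874 W/m².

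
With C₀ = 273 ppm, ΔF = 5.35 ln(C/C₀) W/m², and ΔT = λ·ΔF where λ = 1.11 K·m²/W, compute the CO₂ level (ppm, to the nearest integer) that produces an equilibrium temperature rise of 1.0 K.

Required forcing: ΔF = ΔT/λ = 1.0/1.11 = 0.9009 W/m².
Then ln(C/273) = ΔF/5.35 = 0.9009/5.35 = 0.16839.
So C = 273 × e^0.16839 = 273 × 1.18340 = 323.07 ppm.

C ≈ 323 ppm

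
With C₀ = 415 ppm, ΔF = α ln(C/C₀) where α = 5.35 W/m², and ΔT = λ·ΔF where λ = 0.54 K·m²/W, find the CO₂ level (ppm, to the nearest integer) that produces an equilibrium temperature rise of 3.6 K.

C ≈ 1443 ppm

Required forcing: ΔF = ΔT/λ = 3.6/0.54 = 6.6667 W/m².
Then ln(C/415) = ΔF/5.35 = 6.6667/5.35 = 1.24611.
So C = 415 × e^1.24611 = 415 × 3.47679 = 1442.87 ppm.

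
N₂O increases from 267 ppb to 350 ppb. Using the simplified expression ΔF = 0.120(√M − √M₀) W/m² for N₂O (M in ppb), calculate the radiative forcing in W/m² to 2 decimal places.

N₂O: 0.120 × (√350 − √267) = 0.120 × (18.7083 − 16.3401) = 0.120 × 2.3682 = 0.2842 W/m².

ΔF = 0.28 W/m²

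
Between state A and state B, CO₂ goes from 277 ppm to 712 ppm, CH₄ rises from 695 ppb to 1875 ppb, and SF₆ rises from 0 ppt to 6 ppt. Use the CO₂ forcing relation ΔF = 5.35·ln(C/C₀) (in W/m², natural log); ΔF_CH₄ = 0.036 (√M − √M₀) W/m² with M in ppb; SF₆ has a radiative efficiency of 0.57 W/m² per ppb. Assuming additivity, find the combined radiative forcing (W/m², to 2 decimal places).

CO₂: 5.35 × ln(712/277) = 5.35 × ln(2.57040) = 5.35 × 0.94406 = 5.0507 W/m².
CH₄: 0.036 × (√1875 − √695) = 0.036 × (43.3013 − 26.3629) = 0.036 × 16.9384 = 0.6098 W/m².
SF₆: Δ = 6 − 0 = 6 ppt = 0.006 ppb; ΔF = 0.57 × 0.006 = 0.0034 W/m².
Total ΔF = 5.0507 + 0.6098 + 0.0034 = 5.6639 W/m².

ΔF = 5.66 W/m²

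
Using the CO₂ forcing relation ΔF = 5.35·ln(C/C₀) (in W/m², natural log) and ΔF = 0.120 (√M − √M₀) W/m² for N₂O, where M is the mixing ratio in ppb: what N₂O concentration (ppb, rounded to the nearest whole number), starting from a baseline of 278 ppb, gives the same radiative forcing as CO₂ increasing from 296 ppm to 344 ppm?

M ≈ 546 ppb

CO₂ forcing: 5.35 × ln(344/296) = 5.35 × 0.150282 = 0.80401 W/m².
Set 0.120(√M − √278) = 0.80401: √M = 0.80401/0.120 + √278 = 6.7001 + 16.6733 = 23.3734.
M = (23.3734)² = 546.32 ppb.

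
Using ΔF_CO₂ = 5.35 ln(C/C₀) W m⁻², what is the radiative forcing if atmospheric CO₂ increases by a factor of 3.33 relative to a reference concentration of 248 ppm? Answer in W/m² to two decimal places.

ΔF = 5.35 × ln(3.33) = 5.35 × 1.20297 = 6.4359 W/m².

ΔF = 6.44 W/m²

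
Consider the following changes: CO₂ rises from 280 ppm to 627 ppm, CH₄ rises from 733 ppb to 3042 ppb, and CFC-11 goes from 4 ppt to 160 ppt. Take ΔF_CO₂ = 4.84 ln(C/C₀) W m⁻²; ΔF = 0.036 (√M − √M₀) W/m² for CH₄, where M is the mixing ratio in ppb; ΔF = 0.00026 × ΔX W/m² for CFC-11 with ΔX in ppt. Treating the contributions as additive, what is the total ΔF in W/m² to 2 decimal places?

ΔF = 4.95 W/m²

CO₂: 4.84 × ln(627/280) = 4.84 × ln(2.23929) = 4.84 × 0.80616 = 3.9018 W/m².
CH₄: 0.036 × (√3042 − √733) = 0.036 × (55.1543 − 27.0740) = 0.036 × 28.0803 = 1.0109 W/m².
CFC-11: ΔF = 0.00026 × (160 − 4) = 0.00026 × 156 = 0.0406 W/m².
Total ΔF = 3.9018 + 1.0109 + 0.0406 = 4.9533 W/m².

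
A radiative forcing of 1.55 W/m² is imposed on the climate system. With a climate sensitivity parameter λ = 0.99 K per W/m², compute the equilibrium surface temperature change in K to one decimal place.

ΔT = 1.5 K

ΔT = λ ΔF = 0.99 × 1.55 = 1.5345 K.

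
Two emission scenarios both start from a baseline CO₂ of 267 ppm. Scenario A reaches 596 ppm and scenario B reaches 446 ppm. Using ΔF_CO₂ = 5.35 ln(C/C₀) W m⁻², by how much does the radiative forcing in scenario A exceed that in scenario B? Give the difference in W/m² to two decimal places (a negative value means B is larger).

ΔF_A = 5.35 ln(596/267) = 5.35 × 0.80299 = 4.2960 W/m².
ΔF_B = 5.35 ln(446/267) = 5.35 × 0.51307 = 2.7449 W/m².
Difference: 4.2960 − 2.7449 = 1.5511 W/m².

ΔF_A − ΔF_B = 1.55 W/m²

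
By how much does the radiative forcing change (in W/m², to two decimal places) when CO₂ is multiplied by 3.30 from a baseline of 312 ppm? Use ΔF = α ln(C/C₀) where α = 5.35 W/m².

ΔF = 5.35 × ln(3.30) = 5.35 × 1.19392 = 6.3875 W/m².

ΔF = 6.39 W/m²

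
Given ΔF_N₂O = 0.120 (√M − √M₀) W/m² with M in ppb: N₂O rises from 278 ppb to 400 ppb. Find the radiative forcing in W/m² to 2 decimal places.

N₂O: 0.120 × (√400 − √278) = 0.120 × (20.0000 − 16.6733) = 0.120 × 3.3267 = 0.3992 W/m².

ΔF = 0.40 W/m²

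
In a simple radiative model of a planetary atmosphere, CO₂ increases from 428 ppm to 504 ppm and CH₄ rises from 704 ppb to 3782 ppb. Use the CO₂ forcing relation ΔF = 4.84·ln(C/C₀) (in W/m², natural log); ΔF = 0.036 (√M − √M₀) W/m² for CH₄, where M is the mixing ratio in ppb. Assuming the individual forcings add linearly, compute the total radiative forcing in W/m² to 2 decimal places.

ΔF = 2.05 W/m²

CO₂: 4.84 × ln(504/428) = 4.84 × ln(1.17757) = 4.84 × 0.16345 = 0.7911 W/m².
CH₄: 0.036 × (√3782 − √704) = 0.036 × (61.4980 − 26.5330) = 0.036 × 34.9650 = 1.2587 W/m².
Total ΔF = 0.7911 + 1.2587 = 2.0498 W/m².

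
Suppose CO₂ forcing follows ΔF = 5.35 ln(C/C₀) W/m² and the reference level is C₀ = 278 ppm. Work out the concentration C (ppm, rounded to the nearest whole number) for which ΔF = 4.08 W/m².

C ≈ 596 ppm

Set 5.35 ln(C/278) = 4.08, so ln(C/278) = 4.08/5.35 = 0.76262.
Then C/278 = e^0.76262 = 2.14389, giving C = 278 × 2.14389 = 596.00 ppm.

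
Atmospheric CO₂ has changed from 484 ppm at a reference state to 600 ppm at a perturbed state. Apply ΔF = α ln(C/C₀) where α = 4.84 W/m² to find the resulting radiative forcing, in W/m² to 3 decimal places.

ΔF = 1.040 W/m²

CO₂: 4.84 × ln(600/484) = 4.84 × ln(1.23967) = 4.84 × 0.21485 = 1.0399 W/m².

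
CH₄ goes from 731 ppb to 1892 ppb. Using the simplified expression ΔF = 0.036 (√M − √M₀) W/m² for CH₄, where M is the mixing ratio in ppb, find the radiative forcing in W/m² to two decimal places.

ΔF = 0.59 W/m²

CH₄: 0.036 × (√1892 − √731) = 0.036 × (43.4971 − 27.0370) = 0.036 × 16.4601 = 0.5926 W/m².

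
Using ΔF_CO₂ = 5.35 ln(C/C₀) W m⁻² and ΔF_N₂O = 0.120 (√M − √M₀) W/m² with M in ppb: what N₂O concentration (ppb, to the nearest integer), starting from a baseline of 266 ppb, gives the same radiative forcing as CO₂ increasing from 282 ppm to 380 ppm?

CO₂ forcing: 5.35 × ln(380/282) = 5.35 × 0.298264 = 1.59571 W/m².
Set 0.120(√M − √266) = 1.59571: √M = 1.59571/0.120 + √266 = 13.2976 + 16.3095 = 29.6071.
M = (29.6071)² = 876.58 ppb.

M ≈ 877 ppb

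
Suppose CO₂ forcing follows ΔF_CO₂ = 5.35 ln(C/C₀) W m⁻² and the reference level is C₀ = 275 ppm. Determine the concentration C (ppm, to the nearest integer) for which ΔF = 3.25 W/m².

C ≈ 505 ppm

Set 5.35 ln(C/275) = 3.25, so ln(C/275) = 3.25/5.35 = 0.60748.
Then C/275 = e^0.60748 = 1.83580, giving C = 275 × 1.83580 = 504.85 ppm.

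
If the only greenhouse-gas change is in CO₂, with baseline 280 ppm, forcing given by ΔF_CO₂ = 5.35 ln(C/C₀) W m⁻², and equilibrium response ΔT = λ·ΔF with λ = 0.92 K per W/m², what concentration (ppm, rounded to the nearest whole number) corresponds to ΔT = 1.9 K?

Required forcing: ΔF = ΔT/λ = 1.9/0.92 = 2.0652 W/m².
Then ln(C/280) = ΔF/5.35 = 2.0652/5.35 = 0.38602.
So C = 280 × e^0.38602 = 280 × 1.47111 = 411.91 ppm.

C ≈ 412 ppm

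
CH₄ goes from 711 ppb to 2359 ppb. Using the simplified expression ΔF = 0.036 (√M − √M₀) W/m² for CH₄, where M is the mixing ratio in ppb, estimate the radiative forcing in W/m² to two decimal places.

CH₄: 0.036 × (√2359 − √711) = 0.036 × (48.5695 − 26.6646) = 0.036 × 21.9049 = 0.7886 W/m².

ΔF = 0.79 W/m²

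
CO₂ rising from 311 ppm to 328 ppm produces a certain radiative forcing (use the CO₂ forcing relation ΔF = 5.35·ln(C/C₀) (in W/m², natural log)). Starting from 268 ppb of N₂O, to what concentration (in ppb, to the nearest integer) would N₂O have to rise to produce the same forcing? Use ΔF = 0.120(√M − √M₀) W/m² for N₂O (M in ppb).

M ≈ 351 ppb

CO₂ forcing: 5.35 × ln(328/311) = 5.35 × 0.053221 = 0.28473 W/m².
Set 0.120(√M − √268) = 0.28473: √M = 0.28473/0.120 + √268 = 2.3728 + 16.3707 = 18.7435.
M = (18.7435)² = 351.32 ppb.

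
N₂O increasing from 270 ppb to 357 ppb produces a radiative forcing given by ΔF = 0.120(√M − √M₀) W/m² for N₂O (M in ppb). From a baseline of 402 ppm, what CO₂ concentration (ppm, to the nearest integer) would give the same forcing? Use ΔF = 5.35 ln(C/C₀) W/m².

N₂O forcing: 0.120 × (√357 − √270) = 0.120 × (18.8944 − 16.4317) = 0.120 × 2.4627 = 0.29552 W/m².
Set 5.35 ln(C/402) = 0.29552: ln(C/402) = 0.29552/5.35 = 0.05524, so C = 402 × e^0.05524 = 402 × 1.05679 = 424.83 ppm.

C ≈ 425 ppm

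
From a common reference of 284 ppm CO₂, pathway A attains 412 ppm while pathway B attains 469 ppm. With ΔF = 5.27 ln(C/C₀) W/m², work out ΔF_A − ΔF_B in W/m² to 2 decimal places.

ΔF_A − ΔF_B = -0.68 W/m²

ΔF_A = 5.27 ln(412/284) = 5.27 × 0.37205 = 1.9607 W/m².
ΔF_B = 5.27 ln(469/284) = 5.27 × 0.50163 = 2.6436 W/m².
Difference: 1.9607 − 2.6436 = -0.6829 W/m².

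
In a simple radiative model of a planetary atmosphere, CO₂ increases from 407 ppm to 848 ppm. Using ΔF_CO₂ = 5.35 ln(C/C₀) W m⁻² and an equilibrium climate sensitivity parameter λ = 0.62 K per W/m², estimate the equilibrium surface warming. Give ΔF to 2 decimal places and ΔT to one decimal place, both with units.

ΔF = 3.93 W/m²; ΔT = 2.4 K

CO₂: 5.35 × ln(848/407) = 5.35 × ln(2.08354) = 5.35 × 0.73407 = 3.9273 W/m².
ΔT = λ ΔF = 0.62 × 3.93 = 2.4366 K.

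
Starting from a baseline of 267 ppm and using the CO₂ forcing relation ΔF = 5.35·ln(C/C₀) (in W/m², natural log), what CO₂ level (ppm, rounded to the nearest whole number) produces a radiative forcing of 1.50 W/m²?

Set 5.35 ln(C/267) = 1.50, so ln(C/267) = 1.50/5.35 = 0.28037.
Then C/267 = e^0.28037 = 1.32362, giving C = 267 × 1.32362 = 353.41 ppm.

C ≈ 353 ppm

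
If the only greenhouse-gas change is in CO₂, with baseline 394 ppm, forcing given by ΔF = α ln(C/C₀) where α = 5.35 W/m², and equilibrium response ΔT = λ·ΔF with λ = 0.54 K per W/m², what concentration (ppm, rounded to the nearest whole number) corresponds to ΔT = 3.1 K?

C ≈ 1152 ppm

Required forcing: ΔF = ΔT/λ = 3.1/0.54 = 5.7407 W/m².
Then ln(C/394) = ΔF/5.35 = 5.7407/5.35 = 1.07303.
So C = 394 × e^1.07303 = 394 × 2.92423 = 1152.15 ppm.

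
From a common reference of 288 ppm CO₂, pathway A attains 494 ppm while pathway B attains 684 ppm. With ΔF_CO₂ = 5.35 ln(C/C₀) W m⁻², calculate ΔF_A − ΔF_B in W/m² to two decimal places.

ΔF_A − ΔF_B = -1.74 W/m²

ΔF_A = 5.35 ln(494/288) = 5.35 × 0.53958 = 2.8868 W/m².
ΔF_B = 5.35 ln(684/288) = 5.35 × 0.86500 = 4.6278 W/m².
Difference: 2.8868 − 4.6278 = -1.7410 W/m².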